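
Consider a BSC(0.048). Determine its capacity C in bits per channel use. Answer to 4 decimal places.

0.7222 bits

Binary symmetric channel: C = 1 − h₂(ε) where h₂ is the binary entropy function.
h₂(0.048) = −0.048·log₂0.048 − 0.952·log₂0.952 = 0.2778.
C = 1 − 0.2778 = 0.7222 bits per channel use.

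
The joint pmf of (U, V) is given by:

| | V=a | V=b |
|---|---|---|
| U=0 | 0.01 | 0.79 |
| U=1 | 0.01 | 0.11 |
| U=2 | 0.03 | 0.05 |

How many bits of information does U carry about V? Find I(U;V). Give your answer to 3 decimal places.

0.083 bits

Marginals: p(U) = (0.8000, 0.1200, 0.0800), p(V) = (0.0500, 0.9500).
I(U;V) = H(U) + H(V) − H(U,V).
H(U) = 0.9161, H(V) = 0.2864, H(U,V) = 1.1197.
I(U;V) = 0.9161 + 0.2864 − 1.1197 = 0.083 bits.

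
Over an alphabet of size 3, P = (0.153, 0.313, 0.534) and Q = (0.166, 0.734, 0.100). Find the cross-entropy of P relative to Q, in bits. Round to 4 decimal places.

2.3099 bits

H(P,Q) = −Σ p·log₂ q.
  −0.153·log₂(0.166) = 0.39638
  −0.313·log₂(0.734) = 0.13964
  −0.534·log₂(0.100) = 1.77391
H(P,Q) = 2.3099 bits.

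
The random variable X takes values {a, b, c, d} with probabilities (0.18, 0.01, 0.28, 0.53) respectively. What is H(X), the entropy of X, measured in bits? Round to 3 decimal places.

1.511 bits

H(X) = −Σ p·log₂ p.
  −(0.18)·log₂(0.18) = 0.4453
  −(0.01)·log₂(0.01) = 0.0664
  −(0.28)·log₂(0.28) = 0.5142
  −(0.53)·log₂(0.53) = 0.4854
Sum: 0.4453 + 0.0664 + 0.5142 + 0.4854 = 1.511 bits.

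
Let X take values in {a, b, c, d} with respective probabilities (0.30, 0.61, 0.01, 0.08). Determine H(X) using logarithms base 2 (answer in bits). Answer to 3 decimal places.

1.314 bits

H(X) = −Σ p·log₂ p.
  −(0.30)·log₂(0.30) = 0.5211
  −(0.61)·log₂(0.61) = 0.4350
  −(0.01)·log₂(0.01) = 0.0664
  −(0.08)·log₂(0.08) = 0.2915
Sum: 0.5211 + 0.4350 + 0.0664 + 0.2915 = 1.314 bits.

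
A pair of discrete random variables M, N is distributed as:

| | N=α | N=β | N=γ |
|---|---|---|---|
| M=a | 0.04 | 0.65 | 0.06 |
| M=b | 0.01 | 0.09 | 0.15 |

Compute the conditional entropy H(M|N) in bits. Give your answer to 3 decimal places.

0.613 bits

Chain rule: H(M|N) = H(M,N) − H(N).
Marginals: p(M) = (0.7500, 0.2500), p(N) = (0.0500, 0.7400, 0.2100).
H(M,N) = 1.6229 bits; H(N) = 1.0104 bits.
H(M|N) = 1.6229 − 1.0104 = 0.613 bits.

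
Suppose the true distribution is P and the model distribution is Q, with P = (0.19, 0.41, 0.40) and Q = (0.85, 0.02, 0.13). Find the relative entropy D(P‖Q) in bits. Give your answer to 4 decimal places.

D(P‖Q) = Σ p·log₂(p/q).
  0.19·log₂(0.19/0.85) = -0.41068
  0.41·log₂(0.41/0.02) = 1.78660
  0.40·log₂(0.40/0.13) = 0.64860
D(P‖Q) = 2.0245 bits.

2.0245 bits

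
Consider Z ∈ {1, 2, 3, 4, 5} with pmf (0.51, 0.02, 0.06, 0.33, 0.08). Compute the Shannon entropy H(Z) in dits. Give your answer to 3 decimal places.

H(Z) = −Σ p·log₁₀ p.
  −(0.51)·log₁₀(0.51) = 0.1491
  −(0.02)·log₁₀(0.02) = 0.0340
  −(0.06)·log₁₀(0.06) = 0.0733
  −(0.33)·log₁₀(0.33) = 0.1589
  −(0.08)·log₁₀(0.08) = 0.0878
Sum: 0.1491 + 0.0340 + 0.0733 + 0.1589 + 0.0878 = 0.503 dits.

0.503 dits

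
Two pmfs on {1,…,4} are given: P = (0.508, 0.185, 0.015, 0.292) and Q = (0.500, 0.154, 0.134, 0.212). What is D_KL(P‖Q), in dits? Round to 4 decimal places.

0.0446 dits

D(P‖Q) = Σ p·log₁₀(p/q).
  0.508·log₁₀(0.508/0.500) = 0.00350
  0.185·log₁₀(0.185/0.154) = 0.01474
  0.015·log₁₀(0.015/0.134) = -0.01427
  0.292·log₁₀(0.292/0.212) = 0.04060
D(P‖Q) = 0.0446 dits.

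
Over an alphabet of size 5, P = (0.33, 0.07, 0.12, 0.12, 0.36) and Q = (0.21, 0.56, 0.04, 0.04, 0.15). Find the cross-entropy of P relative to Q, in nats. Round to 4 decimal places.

2.0111 nats

H(P,Q) = −Σ p·ln q.
  −0.33·ln(0.21) = 0.51501
  −0.07·ln(0.56) = 0.04059
  −0.12·ln(0.04) = 0.38627
  −0.12·ln(0.04) = 0.38627
  −0.36·ln(0.15) = 0.68296
H(P,Q) = 2.0111 nats.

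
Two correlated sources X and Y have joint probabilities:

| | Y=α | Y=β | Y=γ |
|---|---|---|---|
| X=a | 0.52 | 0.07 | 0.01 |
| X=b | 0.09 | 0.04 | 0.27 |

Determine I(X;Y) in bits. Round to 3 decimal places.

0.436 bits

Marginals: p(X) = (0.6000, 0.4000), p(Y) = (0.6100, 0.1100, 0.2800).
I(X;Y) = Σ p(x,y)·log₂[p(x,y)/(p(x)p(y))].
  (a,α): 0.52·log₂(1.4208) = 0.2635
  (a,β): 0.07·log₂(1.0606) = 0.0059
  (a,γ): 0.01·log₂(0.0595) = -0.0407
  (b,α): 0.09·log₂(0.3689) = -0.1295
  (b,β): 0.04·log₂(0.9091) = -0.0055
  (b,γ): 0.27·log₂(2.4107) = 0.3428
Sum = 0.436 bits.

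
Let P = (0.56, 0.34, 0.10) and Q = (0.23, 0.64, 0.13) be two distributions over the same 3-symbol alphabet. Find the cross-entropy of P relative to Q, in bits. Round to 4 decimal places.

H(P,Q) = −Σ p·log₂ q.
  −0.56·log₂(0.23) = 1.18736
  −0.34·log₂(0.64) = 0.21891
  −0.10·log₂(0.13) = 0.29434
H(P,Q) = 1.7006 bits.

1.7006 bits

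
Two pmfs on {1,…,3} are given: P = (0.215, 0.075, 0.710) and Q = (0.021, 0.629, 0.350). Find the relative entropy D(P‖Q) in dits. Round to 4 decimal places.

D(P‖Q) = Σ p·log₁₀(p/q).
  0.215·log₁₀(0.215/0.021) = 0.21720
  0.075·log₁₀(0.075/0.629) = -0.06927
  0.710·log₁₀(0.710/0.350) = 0.21811
D(P‖Q) = 0.3660 dits.

0.3660 dits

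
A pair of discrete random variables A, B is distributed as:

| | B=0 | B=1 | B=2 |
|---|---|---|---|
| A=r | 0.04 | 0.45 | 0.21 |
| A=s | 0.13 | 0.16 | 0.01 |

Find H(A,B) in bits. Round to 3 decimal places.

2.049 bits

H(A,B) = −Σ p(x,y)·log₂ p(x,y) over all 6 cells.
  cell (r,0): −0.04·log₂0.04 = 0.1858
  cell (r,1): −0.45·log₂0.45 = 0.5184
  cell (r,2): −0.21·log₂0.21 = 0.4728
  cell (s,0): −0.13·log₂0.13 = 0.3826
  cell (s,1): −0.16·log₂0.16 = 0.4230
  cell (s,2): −0.01·log₂0.01 = 0.0664
Sum = 2.049 bits.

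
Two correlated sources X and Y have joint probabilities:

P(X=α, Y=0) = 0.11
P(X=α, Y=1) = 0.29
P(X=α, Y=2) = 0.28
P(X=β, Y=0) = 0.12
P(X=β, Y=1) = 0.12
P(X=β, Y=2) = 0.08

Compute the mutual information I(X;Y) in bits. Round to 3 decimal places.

0.042 bits

Marginals: p(X) = (0.6800, 0.3200), p(Y) = (0.2300, 0.4100, 0.3600).
I(X;Y) = Σ p(x,y)·log₂[p(x,y)/(p(x)p(y))].
  (α,0): 0.11·log₂(0.7033) = -0.0559
  (α,1): 0.29·log₂(1.0402) = 0.0165
  (α,2): 0.28·log₂(1.1438) = 0.0543
  (β,0): 0.12·log₂(1.6304) = 0.0846
  (β,1): 0.12·log₂(0.9146) = -0.0154
  (β,2): 0.08·log₂(0.6944) = -0.0421
Sum = 0.042 bits.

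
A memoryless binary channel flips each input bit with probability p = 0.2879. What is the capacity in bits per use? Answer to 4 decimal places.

Binary symmetric channel: C = 1 − h₂(ε) where h₂ is the binary entropy function.
h₂(0.2879) = −0.2879·log₂0.2879 − 0.7121·log₂0.7121 = 0.8660.
C = 1 − 0.8660 = 0.1340 bits per channel use.

0.1340 bits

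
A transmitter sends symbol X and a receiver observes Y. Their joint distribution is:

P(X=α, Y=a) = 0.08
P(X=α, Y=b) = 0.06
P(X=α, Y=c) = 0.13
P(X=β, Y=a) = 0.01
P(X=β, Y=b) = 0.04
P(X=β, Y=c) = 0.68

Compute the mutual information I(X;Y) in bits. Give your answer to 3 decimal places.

Marginals: p(X) = (0.2700, 0.7300), p(Y) = (0.0900, 0.1000, 0.8100).
I(X;Y) = H(X) + H(Y) − H(X,Y).
H(X) = 0.8415, H(Y) = 0.8911, H(X,Y) = 1.5482.
I(X;Y) = 0.8415 + 0.8911 − 1.5482 = 0.184 bits.

0.184 bits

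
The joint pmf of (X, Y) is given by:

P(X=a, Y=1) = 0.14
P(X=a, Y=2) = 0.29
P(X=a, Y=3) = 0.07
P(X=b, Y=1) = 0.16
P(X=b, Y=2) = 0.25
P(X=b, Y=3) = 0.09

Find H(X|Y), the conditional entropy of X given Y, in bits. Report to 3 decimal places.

0.995 bits

Marginals: p(X) = (0.5000, 0.5000), p(Y) = (0.3000, 0.5400, 0.1600).
H(X|Y) = Σ p(Y) · H(X|Y=·).
  Y=1: p=0.3000, H(X|Y=1) = 0.9968
  Y=2: p=0.5400, H(X|Y=2) = 0.9960
  Y=3: p=0.1600, H(X|Y=3) = 0.9887
Weighted sum = 0.995 bits.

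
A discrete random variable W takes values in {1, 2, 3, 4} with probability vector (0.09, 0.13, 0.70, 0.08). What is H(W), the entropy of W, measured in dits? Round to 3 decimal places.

0.405 dits

H(W) = −Σ p·log₁₀ p.
  −(0.09)·log₁₀(0.09) = 0.0941
  −(0.13)·log₁₀(0.13) = 0.1152
  −(0.70)·log₁₀(0.70) = 0.1084
  −(0.08)·log₁₀(0.08) = 0.0878
Sum: 0.0941 + 0.1152 + 0.1084 + 0.0878 = 0.405 dits.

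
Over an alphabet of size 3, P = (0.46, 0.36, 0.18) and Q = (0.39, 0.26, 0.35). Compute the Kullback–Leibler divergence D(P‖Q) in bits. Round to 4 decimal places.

D(P‖Q) = Σ p·log₂(p/q).
  0.46·log₂(0.46/0.39) = 0.10955
  0.36·log₂(0.36/0.26) = 0.16901
  0.18·log₂(0.18/0.35) = -0.17268
D(P‖Q) = 0.1059 bits.

0.1059 bits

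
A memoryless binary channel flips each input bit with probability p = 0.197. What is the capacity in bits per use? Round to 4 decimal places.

Binary symmetric channel: C = 1 − h₂(ε) where h₂ is the binary entropy function.
h₂(0.197) = −0.197·log₂0.197 − 0.803·log₂0.803 = 0.7159.
C = 1 − 0.7159 = 0.2841 bits per channel use.

0.2841 bits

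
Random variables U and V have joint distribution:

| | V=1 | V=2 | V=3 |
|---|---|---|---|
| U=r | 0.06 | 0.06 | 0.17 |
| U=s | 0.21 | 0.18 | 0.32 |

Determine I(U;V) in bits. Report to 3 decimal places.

Marginals: p(U) = (0.2900, 0.7100), p(V) = (0.2700, 0.2400, 0.4900).
I(U;V) = Σ p(x,y)·log₂[p(x,y)/(p(x)p(y))].
  (r,1): 0.06·log₂(0.7663) = -0.0230
  (r,2): 0.06·log₂(0.8621) = -0.0128
  (r,3): 0.17·log₂(1.1963) = 0.0440
  (s,1): 0.21·log₂(1.0955) = 0.0276
  (s,2): 0.18·log₂(1.0563) = 0.0142
  (s,3): 0.32·log₂(0.9198) = -0.0386
Sum = 0.011 bits.

0.011 bits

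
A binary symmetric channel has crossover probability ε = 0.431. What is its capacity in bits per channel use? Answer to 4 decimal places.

0.0138 bits

Binary symmetric channel: C = 1 − h₂(ε) where h₂ is the binary entropy function.
h₂(0.431) = −0.431·log₂0.431 − 0.569·log₂0.569 = 0.9862.
C = 1 − 0.9862 = 0.0138 bits per channel use.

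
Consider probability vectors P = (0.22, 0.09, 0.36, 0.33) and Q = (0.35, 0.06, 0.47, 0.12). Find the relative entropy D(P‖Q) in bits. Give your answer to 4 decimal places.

0.2484 bits

D(P‖Q) = Σ p·log₂(p/q).
  0.22·log₂(0.22/0.35) = -0.14737
  0.09·log₂(0.09/0.06) = 0.05265
  0.36·log₂(0.36/0.47) = -0.13848
  0.33·log₂(0.33/0.12) = 0.48161
D(P‖Q) = 0.2484 bits.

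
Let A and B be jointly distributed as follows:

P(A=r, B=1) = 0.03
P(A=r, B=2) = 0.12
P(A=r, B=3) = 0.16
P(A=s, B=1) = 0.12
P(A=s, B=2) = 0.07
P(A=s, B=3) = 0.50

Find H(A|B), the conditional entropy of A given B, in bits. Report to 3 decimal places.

0.816 bits

Marginals: p(A) = (0.3100, 0.6900), p(B) = (0.1500, 0.1900, 0.6600).
H(A|B) = Σ p(B) · H(A|B=·).
  B=1: p=0.1500, H(A|B=1) = 0.7219
  B=2: p=0.1900, H(A|B=2) = 0.9495
  B=3: p=0.6600, H(A|B=3) = 0.7990
Weighted sum = 0.816 bits.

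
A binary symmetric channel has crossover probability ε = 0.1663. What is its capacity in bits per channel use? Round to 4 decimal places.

0.3508 bits

Binary symmetric channel: C = 1 − h₂(ε) where h₂ is the binary entropy function.
h₂(0.1663) = −0.1663·log₂0.1663 − 0.8337·log₂0.8337 = 0.6492.
C = 1 − 0.6492 = 0.3508 bits per channel use.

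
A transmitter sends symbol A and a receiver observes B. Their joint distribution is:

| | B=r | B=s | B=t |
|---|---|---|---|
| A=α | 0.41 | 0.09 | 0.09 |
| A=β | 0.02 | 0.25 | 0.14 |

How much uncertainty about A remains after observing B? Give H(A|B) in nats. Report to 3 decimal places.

0.431 nats

Chain rule: H(A|B) = H(A,B) − H(B).
Marginals: p(A) = (0.5900, 0.4100), p(B) = (0.4300, 0.3400, 0.2300).
H(A,B) = 1.4991 nats; H(B) = 1.0677 nats.
H(A|B) = 1.4991 − 1.0677 = 0.431 nats.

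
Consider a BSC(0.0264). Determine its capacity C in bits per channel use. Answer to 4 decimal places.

0.8240 bits

Binary symmetric channel: C = 1 − h₂(ε) where h₂ is the binary entropy function.
h₂(0.0264) = −0.0264·log₂0.0264 − 0.9736·log₂0.9736 = 0.1760.
C = 1 − 0.1760 = 0.8240 bits per channel use.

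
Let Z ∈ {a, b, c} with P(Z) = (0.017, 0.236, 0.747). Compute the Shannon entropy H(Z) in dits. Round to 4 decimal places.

H(Z) = −Σ p·log₁₀ p.
  −(0.017)·log₁₀(0.017) = 0.03008
  −(0.236)·log₁₀(0.236) = 0.14799
  −(0.747)·log₁₀(0.747) = 0.09463
Sum: 0.03008 + 0.14799 + 0.09463 = 0.2727 dits.

0.2727 dits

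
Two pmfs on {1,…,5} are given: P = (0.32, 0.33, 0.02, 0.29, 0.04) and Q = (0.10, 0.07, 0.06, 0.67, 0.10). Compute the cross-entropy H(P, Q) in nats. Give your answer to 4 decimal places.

1.8789 nats

H(P,Q) = −Σ p·ln q.
  −0.32·ln(0.10) = 0.73683
  −0.33·ln(0.07) = 0.87756
  −0.02·ln(0.06) = 0.05627
  −0.29·ln(0.67) = 0.11614
  −0.04·ln(0.10) = 0.09210
H(P,Q) = 1.8789 nats.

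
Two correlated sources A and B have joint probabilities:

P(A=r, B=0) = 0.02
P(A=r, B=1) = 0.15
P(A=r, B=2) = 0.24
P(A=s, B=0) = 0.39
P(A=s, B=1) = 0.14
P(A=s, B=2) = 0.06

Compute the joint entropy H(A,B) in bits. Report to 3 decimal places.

2.188 bits

H(A,B) = −Σ p(x,y)·log₂ p(x,y) over all 6 cells.
  cell (r,0): −0.02·log₂0.02 = 0.1129
  cell (r,1): −0.15·log₂0.15 = 0.4105
  cell (r,2): −0.24·log₂0.24 = 0.4941
  cell (s,0): −0.39·log₂0.39 = 0.5298
  cell (s,1): −0.14·log₂0.14 = 0.3971
  cell (s,2): −0.06·log₂0.06 = 0.2435
Sum = 2.188 bits.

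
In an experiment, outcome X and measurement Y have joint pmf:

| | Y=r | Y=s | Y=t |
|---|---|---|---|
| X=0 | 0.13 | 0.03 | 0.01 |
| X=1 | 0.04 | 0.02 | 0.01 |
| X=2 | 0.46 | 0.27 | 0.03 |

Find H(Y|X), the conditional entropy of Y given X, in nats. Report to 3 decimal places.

Marginals: p(X) = (0.1700, 0.0700, 0.7600), p(Y) = (0.6300, 0.3200, 0.0500).
H(Y|X) = Σ p(X) · H(Y|X=·).
  X=0: p=0.1700, H(Y|X=0) = 0.6779
  X=1: p=0.0700, H(Y|X=1) = 0.9557
  X=2: p=0.7600, H(Y|X=2) = 0.7991
Weighted sum = 0.789 nats.

0.789 nats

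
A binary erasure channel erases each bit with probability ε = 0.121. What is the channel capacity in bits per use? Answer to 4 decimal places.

Binary erasure channel: capacity C = 1 − ε.
C = 1 − 0.121 = 0.8790 bits per channel use.

0.8790 bits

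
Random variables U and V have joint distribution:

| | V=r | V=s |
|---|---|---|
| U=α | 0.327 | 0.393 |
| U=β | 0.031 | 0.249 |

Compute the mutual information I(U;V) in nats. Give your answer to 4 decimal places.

Marginals: p(U) = (0.7200, 0.2800), p(V) = (0.3580, 0.6420).
I(U;V) = Σ p(x,y)·ln[p(x,y)/(p(x)p(y))].
  (α,r): 0.327·ln(1.2686) = 0.07780
  (α,s): 0.393·ln(0.8502) = -0.06377
  (β,r): 0.031·ln(0.3093) = -0.03638
  (β,s): 0.249·ln(1.3852) = 0.08113
Sum = 0.0588 nats.

0.0588 nats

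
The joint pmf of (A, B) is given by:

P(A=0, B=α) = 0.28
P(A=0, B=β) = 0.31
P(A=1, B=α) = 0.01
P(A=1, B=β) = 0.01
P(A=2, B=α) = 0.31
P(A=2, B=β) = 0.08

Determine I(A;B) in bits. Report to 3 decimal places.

0.077 bits

Marginals: p(A) = (0.5900, 0.0200, 0.3900), p(B) = (0.6000, 0.4000).
I(A;B) = H(A) + H(B) − H(A,B).
H(A) = 1.0918, H(B) = 0.9710, H(A,B) = 1.9862.
I(A;B) = 1.0918 + 0.9710 − 1.9862 = 0.077 bits.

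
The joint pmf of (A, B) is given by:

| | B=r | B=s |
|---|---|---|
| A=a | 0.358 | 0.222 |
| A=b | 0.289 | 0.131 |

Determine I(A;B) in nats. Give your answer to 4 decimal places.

Marginals: p(A) = (0.5800, 0.4200), p(B) = (0.6470, 0.3530).
I(A;B) = H(A) + H(B) − H(A,B).
H(A) = 0.6803, H(B) = 0.6493, H(A,B) = 1.3269.
I(A;B) = 0.6803 + 0.6493 − 1.3269 = 0.0027 nats.

0.0027 nats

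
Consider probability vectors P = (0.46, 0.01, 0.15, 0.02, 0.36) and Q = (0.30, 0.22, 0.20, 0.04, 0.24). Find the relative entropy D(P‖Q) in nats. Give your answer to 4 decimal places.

D(P‖Q) = Σ p·ln(p/q).
  0.46·ln(0.46/0.30) = 0.19662
  0.01·ln(0.01/0.22) = -0.03091
  0.15·ln(0.15/0.20) = -0.04315
  0.02·ln(0.02/0.04) = -0.01386
  0.36·ln(0.36/0.24) = 0.14597
D(P‖Q) = 0.2547 nats.

0.2547 nats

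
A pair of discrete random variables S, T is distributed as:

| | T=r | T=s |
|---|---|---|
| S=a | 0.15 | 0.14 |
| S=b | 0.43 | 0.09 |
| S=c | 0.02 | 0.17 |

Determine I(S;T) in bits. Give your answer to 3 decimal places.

0.243 bits

Marginals: p(S) = (0.2900, 0.5200, 0.1900), p(T) = (0.6000, 0.4000).
I(S;T) = Σ p(x,y)·log₂[p(x,y)/(p(x)p(y))].
  (a,r): 0.15·log₂(0.8621) = -0.0321
  (a,s): 0.14·log₂(1.2069) = 0.0380
  (b,r): 0.43·log₂(1.3782) = 0.1990
  (b,s): 0.09·log₂(0.4327) = -0.1088
  (c,r): 0.02·log₂(0.1754) = -0.0502
  (c,s): 0.17·log₂(2.2368) = 0.1974
Sum = 0.243 bits.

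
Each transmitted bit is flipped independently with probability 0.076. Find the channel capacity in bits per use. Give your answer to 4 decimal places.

Binary symmetric channel: C = 1 − h₂(ε) where h₂ is the binary entropy function.
h₂(0.076) = −0.076·log₂0.076 − 0.924·log₂0.924 = 0.3879.
C = 1 − 0.3879 = 0.6121 bits per channel use.

0.6121 bits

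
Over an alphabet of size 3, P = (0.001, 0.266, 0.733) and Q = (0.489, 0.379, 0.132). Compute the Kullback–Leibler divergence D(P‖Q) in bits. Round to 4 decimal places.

D(P‖Q) = Σ p·log₂(p/q).
  0.001·log₂(0.001/0.489) = -0.00893
  0.266·log₂(0.266/0.379) = -0.13587
  0.733·log₂(0.733/0.132) = 1.81291
D(P‖Q) = 1.6681 bits.

1.6681 bits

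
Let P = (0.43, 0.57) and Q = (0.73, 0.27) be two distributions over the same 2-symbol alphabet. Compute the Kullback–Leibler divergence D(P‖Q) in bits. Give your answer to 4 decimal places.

D(P‖Q) = Σ p·log₂(p/q).
  0.43·log₂(0.43/0.73) = -0.32833
  0.57·log₂(0.57/0.27) = 0.61446
D(P‖Q) = 0.2861 bits.

0.2861 bits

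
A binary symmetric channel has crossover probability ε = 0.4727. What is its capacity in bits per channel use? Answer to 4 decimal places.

Binary symmetric channel: C = 1 − h₂(ε) where h₂ is the binary entropy function.
h₂(0.4727) = −0.4727·log₂0.4727 − 0.5273·log₂0.5273 = 0.9978.
C = 1 − 0.9978 = 0.0022 bits per channel use.

0.0022 bits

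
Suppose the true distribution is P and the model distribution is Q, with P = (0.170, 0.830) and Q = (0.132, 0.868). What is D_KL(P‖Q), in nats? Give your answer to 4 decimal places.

D(P‖Q) = Σ p·ln(p/q).
  0.170·ln(0.170/0.132) = 0.04301
  0.830·ln(0.830/0.868) = -0.03716
D(P‖Q) = 0.0059 nats.

0.0059 nats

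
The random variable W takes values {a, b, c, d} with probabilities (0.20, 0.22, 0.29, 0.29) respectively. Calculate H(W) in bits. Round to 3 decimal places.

H(W) = −Σ p·log₂ p.
  −(0.20)·log₂(0.20) = 0.4644
  −(0.22)·log₂(0.22) = 0.4806
  −(0.29)·log₂(0.29) = 0.5179
  −(0.29)·log₂(0.29) = 0.5179
Sum: 0.4644 + 0.4806 + 0.5179 + 0.5179 = 1.981 bits.

1.981 bits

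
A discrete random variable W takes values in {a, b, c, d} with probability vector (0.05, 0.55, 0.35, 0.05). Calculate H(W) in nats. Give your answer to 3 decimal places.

0.996 nats

H(W) = −Σ p·ln p.
  −(0.05)·ln(0.05) = 0.1498
  −(0.55)·ln(0.55) = 0.3288
  −(0.35)·ln(0.35) = 0.3674
  −(0.05)·ln(0.05) = 0.1498
Sum: 0.1498 + 0.3288 + 0.3674 + 0.1498 = 0.996 nats.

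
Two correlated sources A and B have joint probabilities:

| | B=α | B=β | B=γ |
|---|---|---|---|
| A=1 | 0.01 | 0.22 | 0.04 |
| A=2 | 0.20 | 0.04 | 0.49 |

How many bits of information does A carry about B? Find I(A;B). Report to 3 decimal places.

Marginals: p(A) = (0.2700, 0.7300), p(B) = (0.2100, 0.2600, 0.5300).
I(A;B) = Σ p(x,y)·log₂[p(x,y)/(p(x)p(y))].
  (1,α): 0.01·log₂(0.1764) = -0.0250
  (1,β): 0.22·log₂(3.1339) = 0.3626
  (1,γ): 0.04·log₂(0.2795) = -0.0736
  (2,α): 0.20·log₂(1.3046) = 0.0767
  (2,β): 0.04·log₂(0.2107) = -0.0899
  (2,γ): 0.49·log₂(1.2665) = 0.1670
Sum = 0.418 bits.

0.418 bits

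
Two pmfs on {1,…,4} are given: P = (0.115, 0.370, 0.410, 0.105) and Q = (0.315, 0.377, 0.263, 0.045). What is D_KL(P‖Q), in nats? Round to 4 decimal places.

D(P‖Q) = Σ p·ln(p/q).
  0.115·ln(0.115/0.315) = -0.11588
  0.370·ln(0.370/0.377) = -0.00693
  0.410·ln(0.410/0.263) = 0.18204
  0.105·ln(0.105/0.045) = 0.08897
D(P‖Q) = 0.1482 nats.

0.1482 nats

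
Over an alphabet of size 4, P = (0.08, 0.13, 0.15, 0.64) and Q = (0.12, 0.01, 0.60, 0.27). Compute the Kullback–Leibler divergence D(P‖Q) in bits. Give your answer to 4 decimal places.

D(P‖Q) = Σ p·log₂(p/q).
  0.08·log₂(0.08/0.12) = -0.04680
  0.13·log₂(0.13/0.01) = 0.48106
  0.15·log₂(0.15/0.60) = -0.30000
  0.64·log₂(0.64/0.27) = 0.79687
D(P‖Q) = 0.9311 bits.

0.9311 bits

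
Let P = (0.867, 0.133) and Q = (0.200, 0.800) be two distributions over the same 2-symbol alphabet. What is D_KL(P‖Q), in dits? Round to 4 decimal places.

0.4486 dits

D(P‖Q) = Σ p·log₁₀(p/q).
  0.867·log₁₀(0.867/0.200) = 0.55227
  0.133·log₁₀(0.133/0.800) = -0.10364
D(P‖Q) = 0.4486 dits.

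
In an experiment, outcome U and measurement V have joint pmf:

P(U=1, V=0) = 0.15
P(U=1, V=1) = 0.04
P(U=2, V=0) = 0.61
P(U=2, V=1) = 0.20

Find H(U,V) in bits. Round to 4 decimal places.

1.4957 bits

H(U,V) = −Σ p(x,y)·log₂ p(x,y) over all 4 cells.
  cell (1,0): −0.15·log₂0.15 = 0.41054
  cell (1,1): −0.04·log₂0.04 = 0.18575
  cell (2,0): −0.61·log₂0.61 = 0.43500
  cell (2,1): −0.20·log₂0.20 = 0.46439
Sum = 1.4957 bits.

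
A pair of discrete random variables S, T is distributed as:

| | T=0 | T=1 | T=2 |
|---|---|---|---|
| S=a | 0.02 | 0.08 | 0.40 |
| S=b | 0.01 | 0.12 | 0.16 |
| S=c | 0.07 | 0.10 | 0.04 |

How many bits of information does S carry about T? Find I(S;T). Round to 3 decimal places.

0.210 bits

Marginals: p(S) = (0.5000, 0.2900, 0.2100), p(T) = (0.1000, 0.3000, 0.6000).
I(S;T) = H(S) + H(T) − H(S,T).
H(S) = 1.4907, H(T) = 1.2955, H(S,T) = 2.5762.
I(S;T) = 1.4907 + 1.2955 − 2.5762 = 0.210 bits.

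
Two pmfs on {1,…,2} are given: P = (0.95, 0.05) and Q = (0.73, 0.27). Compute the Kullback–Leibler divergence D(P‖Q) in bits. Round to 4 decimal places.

D(P‖Q) = Σ p·log₂(p/q).
  0.95·log₂(0.95/0.73) = 0.36103
  0.05·log₂(0.05/0.27) = -0.12165
D(P‖Q) = 0.2394 bits.

0.2394 bits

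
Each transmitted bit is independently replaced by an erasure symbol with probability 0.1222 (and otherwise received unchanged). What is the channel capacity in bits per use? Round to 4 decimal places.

0.8778 bits

Binary erasure channel: capacity C = 1 − ε.
C = 1 − 0.1222 = 0.8778 bits per channel use.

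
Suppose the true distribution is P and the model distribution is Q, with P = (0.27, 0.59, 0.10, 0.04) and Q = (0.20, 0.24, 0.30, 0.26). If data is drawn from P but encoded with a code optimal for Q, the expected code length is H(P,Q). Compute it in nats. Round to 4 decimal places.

1.4508 nats

H(P,Q) = −Σ p·ln q.
  −0.27·ln(0.20) = 0.43455
  −0.59·ln(0.24) = 0.84200
  −0.10·ln(0.30) = 0.12040
  −0.04·ln(0.26) = 0.05388
H(P,Q) = 1.4508 nats.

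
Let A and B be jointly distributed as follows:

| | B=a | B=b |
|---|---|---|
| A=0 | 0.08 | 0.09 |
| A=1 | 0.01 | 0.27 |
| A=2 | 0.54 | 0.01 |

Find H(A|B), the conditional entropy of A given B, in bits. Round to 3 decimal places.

0.776 bits

Chain rule: H(A|B) = H(A,B) − H(B).
Marginals: p(A) = (0.1700, 0.2800, 0.5500), p(B) = (0.6300, 0.3700).
H(A,B) = 1.7271 bits; H(B) = 0.9507 bits.
H(A|B) = 1.7271 − 0.9507 = 0.776 bits.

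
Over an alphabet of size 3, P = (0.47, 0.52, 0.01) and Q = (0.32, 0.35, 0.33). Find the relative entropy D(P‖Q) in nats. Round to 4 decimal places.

D(P‖Q) = Σ p·ln(p/q).
  0.47·ln(0.47/0.32) = 0.18067
  0.52·ln(0.52/0.35) = 0.20587
  0.01·ln(0.01/0.33) = -0.03497
D(P‖Q) = 0.3516 nats.

0.3516 nats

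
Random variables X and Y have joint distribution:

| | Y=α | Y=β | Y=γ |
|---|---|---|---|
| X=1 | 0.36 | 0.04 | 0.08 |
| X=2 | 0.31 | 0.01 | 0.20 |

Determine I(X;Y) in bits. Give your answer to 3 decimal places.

0.054 bits

Marginals: p(X) = (0.4800, 0.5200), p(Y) = (0.6700, 0.0500, 0.2800).
I(X;Y) = H(X) + H(Y) − H(X,Y).
H(X) = 0.9988, H(Y) = 1.1174, H(X,Y) = 2.0625.
I(X;Y) = 0.9988 + 1.1174 − 2.0625 = 0.054 bits.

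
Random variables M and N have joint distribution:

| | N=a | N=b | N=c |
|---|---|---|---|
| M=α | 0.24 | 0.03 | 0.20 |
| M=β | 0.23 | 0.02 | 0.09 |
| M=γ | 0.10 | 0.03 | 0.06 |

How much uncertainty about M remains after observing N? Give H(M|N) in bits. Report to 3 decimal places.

1.467 bits

Marginals: p(M) = (0.4700, 0.3400, 0.1900), p(N) = (0.5700, 0.0800, 0.3500).
H(M|N) = Σ p(N) · H(M|N=·).
  N=a: p=0.5700, H(M|N=a) = 1.4943
  N=b: p=0.0800, H(M|N=b) = 1.5613
  N=c: p=0.3500, H(M|N=c) = 1.4013
Weighted sum = 1.467 bits.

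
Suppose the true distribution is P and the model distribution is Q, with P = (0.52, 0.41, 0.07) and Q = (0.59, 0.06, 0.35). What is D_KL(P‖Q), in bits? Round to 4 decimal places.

0.8795 bits

D(P‖Q) = Σ p·log₂(p/q).
  0.52·log₂(0.52/0.59) = -0.09475
  0.41·log₂(0.41/0.06) = 1.13676
  0.07·log₂(0.07/0.35) = -0.16253
D(P‖Q) = 0.8795 bits.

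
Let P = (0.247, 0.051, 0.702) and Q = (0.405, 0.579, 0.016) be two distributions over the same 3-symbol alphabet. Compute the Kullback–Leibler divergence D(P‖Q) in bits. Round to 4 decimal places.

D(P‖Q) = Σ p·log₂(p/q).
  0.247·log₂(0.247/0.405) = -0.17621
  0.051·log₂(0.051/0.579) = -0.17875
  0.702·log₂(0.702/0.016) = 3.82964
D(P‖Q) = 3.4747 bits.

3.4747 bits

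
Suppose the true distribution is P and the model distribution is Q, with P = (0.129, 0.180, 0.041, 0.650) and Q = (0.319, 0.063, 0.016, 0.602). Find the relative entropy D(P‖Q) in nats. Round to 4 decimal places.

0.1606 nats

D(P‖Q) = Σ p·ln(p/q).
  0.129·ln(0.129/0.319) = -0.11679
  0.180·ln(0.180/0.063) = 0.18897
  0.041·ln(0.041/0.016) = 0.03858
  0.650·ln(0.650/0.602) = 0.04986
D(P‖Q) = 0.1606 nats.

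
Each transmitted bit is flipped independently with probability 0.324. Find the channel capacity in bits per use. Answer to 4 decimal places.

0.0913 bits

Binary symmetric channel: C = 1 − h₂(ε) where h₂ is the binary entropy function.
h₂(0.324) = −0.324·log₂0.324 − 0.676·log₂0.676 = 0.9087.
C = 1 − 0.9087 = 0.0913 bits per channel use.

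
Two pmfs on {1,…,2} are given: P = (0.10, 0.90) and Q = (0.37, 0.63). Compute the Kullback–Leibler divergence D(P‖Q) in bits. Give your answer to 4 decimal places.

0.2744 bits

D(P‖Q) = Σ p·log₂(p/q).
  0.10·log₂(0.10/0.37) = -0.18875
  0.90·log₂(0.90/0.63) = 0.46312
D(P‖Q) = 0.2744 bits.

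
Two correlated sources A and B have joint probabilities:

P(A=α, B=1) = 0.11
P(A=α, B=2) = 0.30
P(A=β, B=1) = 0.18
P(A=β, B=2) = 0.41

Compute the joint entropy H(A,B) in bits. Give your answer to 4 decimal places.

1.8441 bits

H(A,B) = −Σ p(x,y)·log₂ p(x,y) over all 4 cells.
  cell (α,1): −0.11·log₂0.11 = 0.35029
  cell (α,2): −0.30·log₂0.30 = 0.52109
  cell (β,1): −0.18·log₂0.18 = 0.44531
  cell (β,2): −0.41·log₂0.41 = 0.52738
Sum = 1.8441 bits.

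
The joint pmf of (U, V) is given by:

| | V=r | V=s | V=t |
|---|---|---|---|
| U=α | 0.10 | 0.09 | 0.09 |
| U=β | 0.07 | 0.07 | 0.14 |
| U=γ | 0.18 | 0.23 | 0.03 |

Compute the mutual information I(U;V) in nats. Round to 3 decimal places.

0.096 nats

Marginals: p(U) = (0.2800, 0.2800, 0.4400), p(V) = (0.3500, 0.3900, 0.2600).
I(U;V) = Σ p(x,y)·ln[p(x,y)/(p(x)p(y))].
  (α,r): 0.10·ln(1.0204) = 0.0020
  (α,s): 0.09·ln(0.8242) = -0.0174
  (α,t): 0.09·ln(1.2363) = 0.0191
  (β,r): 0.07·ln(0.7143) = -0.0236
  (β,s): 0.07·ln(0.6410) = -0.0311
  (β,t): 0.14·ln(1.9231) = 0.0915
  (γ,r): 0.18·ln(1.1688) = 0.0281
  (γ,s): 0.23·ln(1.3403) = 0.0674
  (γ,t): 0.03·ln(0.2622) = -0.0402
Sum = 0.096 nats.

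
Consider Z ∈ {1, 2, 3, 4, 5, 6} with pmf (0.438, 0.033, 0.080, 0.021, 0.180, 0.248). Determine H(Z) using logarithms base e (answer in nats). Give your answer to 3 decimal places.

H(Z) = −Σ p·ln p.
  −(0.438)·ln(0.438) = 0.3616
  −(0.033)·ln(0.033) = 0.1126
  −(0.080)·ln(0.080) = 0.2021
  −(0.021)·ln(0.021) = 0.0811
  −(0.180)·ln(0.180) = 0.3087
  −(0.248)·ln(0.248) = 0.3458
Sum: 0.3616 + 0.1126 + 0.2021 + 0.0811 + 0.3087 + 0.3458 = 1.412 nats.

1.412 nats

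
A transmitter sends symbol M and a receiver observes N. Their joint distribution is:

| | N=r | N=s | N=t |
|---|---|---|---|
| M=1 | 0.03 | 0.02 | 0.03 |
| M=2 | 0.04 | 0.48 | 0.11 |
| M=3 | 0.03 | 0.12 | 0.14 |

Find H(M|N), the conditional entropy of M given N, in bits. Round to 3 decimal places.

1.103 bits

Chain rule: H(M|N) = H(M,N) − H(N).
Marginals: p(M) = (0.0800, 0.6300, 0.2900), p(N) = (0.1000, 0.6200, 0.2800).
H(M,N) = 2.3767 bits; H(N) = 1.2740 bits.
H(M|N) = 2.3767 − 1.2740 = 1.103 bits.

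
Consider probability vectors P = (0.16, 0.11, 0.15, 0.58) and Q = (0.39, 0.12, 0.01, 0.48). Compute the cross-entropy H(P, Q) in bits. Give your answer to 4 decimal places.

2.1646 bits

H(P,Q) = −Σ p·log₂ q.
  −0.16·log₂(0.39) = 0.21735
  −0.11·log₂(0.12) = 0.33648
  −0.15·log₂(0.01) = 0.99658
  −0.58·log₂(0.48) = 0.61416
H(P,Q) = 2.1646 bits.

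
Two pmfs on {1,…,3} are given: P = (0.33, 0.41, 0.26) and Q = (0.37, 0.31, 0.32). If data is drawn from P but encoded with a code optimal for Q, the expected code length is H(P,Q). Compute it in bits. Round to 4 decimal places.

H(P,Q) = −Σ p·log₂ q.
  −0.33·log₂(0.37) = 0.47335
  −0.41·log₂(0.31) = 0.69276
  −0.26·log₂(0.32) = 0.42740
H(P,Q) = 1.5935 bits.

1.5935 bits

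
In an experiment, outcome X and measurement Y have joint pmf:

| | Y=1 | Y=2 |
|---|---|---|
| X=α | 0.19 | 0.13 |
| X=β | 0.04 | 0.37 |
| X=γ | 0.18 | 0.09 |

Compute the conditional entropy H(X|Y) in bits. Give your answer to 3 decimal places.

1.336 bits

Marginals: p(X) = (0.3200, 0.4100, 0.2700), p(Y) = (0.4100, 0.5900).
H(X|Y) = Σ p(Y) · H(X|Y=·).
  Y=1: p=0.4100, H(X|Y=1) = 1.3632
  Y=2: p=0.5900, H(X|Y=2) = 1.3168
Weighted sum = 1.336 bits.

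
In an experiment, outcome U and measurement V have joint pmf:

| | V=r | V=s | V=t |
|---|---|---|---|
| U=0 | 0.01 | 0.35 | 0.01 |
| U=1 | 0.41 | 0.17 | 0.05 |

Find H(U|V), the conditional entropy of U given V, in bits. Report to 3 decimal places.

0.581 bits

Chain rule: H(U|V) = H(U,V) − H(V).
Marginals: p(U) = (0.3700, 0.6300), p(V) = (0.4200, 0.5200, 0.0600).
H(U,V) = 1.8410 bits; H(V) = 1.2598 bits.
H(U|V) = 1.8410 − 1.2598 = 0.581 bits.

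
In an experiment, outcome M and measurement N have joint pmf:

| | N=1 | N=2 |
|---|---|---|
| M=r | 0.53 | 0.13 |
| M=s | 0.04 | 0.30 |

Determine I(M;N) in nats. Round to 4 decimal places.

0.2327 nats

Marginals: p(M) = (0.6600, 0.3400), p(N) = (0.5700, 0.4300).
I(M;N) = Σ p(x,y)·ln[p(x,y)/(p(x)p(y))].
  (r,1): 0.53·ln(1.4088) = 0.18166
  (r,2): 0.13·ln(0.4581) = -0.10150
  (s,1): 0.04·ln(0.2064) = -0.06312
  (s,2): 0.30·ln(2.0520) = 0.21564
Sum = 0.2327 nats.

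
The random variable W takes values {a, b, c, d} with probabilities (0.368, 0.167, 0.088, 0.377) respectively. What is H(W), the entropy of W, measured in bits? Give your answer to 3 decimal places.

1.801 bits

H(W) = −Σ p·log₂ p.
  −(0.368)·log₂(0.368) = 0.5307
  −(0.167)·log₂(0.167) = 0.4312
  −(0.088)·log₂(0.088) = 0.3086
  −(0.377)·log₂(0.377) = 0.5306
Sum: 0.5307 + 0.4312 + 0.3086 + 0.5306 = 1.801 bits.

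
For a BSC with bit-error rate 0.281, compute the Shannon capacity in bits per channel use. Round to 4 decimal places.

0.1432 bits

Binary symmetric channel: C = 1 − h₂(ε) where h₂ is the binary entropy function.
h₂(0.281) = −0.281·log₂0.281 − 0.719·log₂0.719 = 0.8568.
C = 1 − 0.8568 = 0.1432 bits per channel use.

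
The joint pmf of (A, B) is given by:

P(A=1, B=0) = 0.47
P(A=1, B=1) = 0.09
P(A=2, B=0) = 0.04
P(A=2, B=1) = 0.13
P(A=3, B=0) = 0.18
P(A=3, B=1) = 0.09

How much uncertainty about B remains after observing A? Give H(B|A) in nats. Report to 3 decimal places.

Chain rule: H(B|A) = H(A,B) − H(A).
Marginals: p(A) = (0.5600, 0.1700, 0.2700), p(B) = (0.6900, 0.3100).
H(A,B) = 1.4909 nats; H(A) = 0.9795 nats.
H(B|A) = 1.4909 − 0.9795 = 0.511 nats.

0.511 nats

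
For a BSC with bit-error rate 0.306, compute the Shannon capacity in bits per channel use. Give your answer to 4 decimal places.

Binary symmetric channel: C = 1 − h₂(ε) where h₂ is the binary entropy function.
h₂(0.306) = −0.306·log₂0.306 − 0.694·log₂0.694 = 0.8885.
C = 1 − 0.8885 = 0.1115 bits per channel use.

0.1115 bits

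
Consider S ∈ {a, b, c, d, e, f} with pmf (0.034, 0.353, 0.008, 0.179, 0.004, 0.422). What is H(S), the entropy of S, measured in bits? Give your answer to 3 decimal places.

1.753 bits

H(S) = −Σ p·log₂ p.
  −(0.034)·log₂(0.034) = 0.1659
  −(0.353)·log₂(0.353) = 0.5303
  −(0.008)·log₂(0.008) = 0.0557
  −(0.179)·log₂(0.179) = 0.4443
  −(0.004)·log₂(0.004) = 0.0319
  −(0.422)·log₂(0.422) = 0.5253
Sum: 0.1659 + 0.5303 + 0.0557 + 0.4443 + 0.0319 + 0.5253 = 1.753 bits.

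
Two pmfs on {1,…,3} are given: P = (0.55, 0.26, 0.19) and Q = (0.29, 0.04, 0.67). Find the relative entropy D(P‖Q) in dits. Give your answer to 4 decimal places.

D(P‖Q) = Σ p·log₁₀(p/q).
  0.55·log₁₀(0.55/0.29) = 0.15288
  0.26·log₁₀(0.26/0.04) = 0.21136
  0.19·log₁₀(0.19/0.67) = -0.10399
D(P‖Q) = 0.2602 dits.

0.2602 dits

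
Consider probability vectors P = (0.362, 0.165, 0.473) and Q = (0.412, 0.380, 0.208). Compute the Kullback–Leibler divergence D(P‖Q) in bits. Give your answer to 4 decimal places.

0.2945 bits

D(P‖Q) = Σ p·log₂(p/q).
  0.362·log₂(0.362/0.412) = -0.06757
  0.165·log₂(0.165/0.380) = -0.19858
  0.473·log₂(0.473/0.208) = 0.56063
D(P‖Q) = 0.2945 bits.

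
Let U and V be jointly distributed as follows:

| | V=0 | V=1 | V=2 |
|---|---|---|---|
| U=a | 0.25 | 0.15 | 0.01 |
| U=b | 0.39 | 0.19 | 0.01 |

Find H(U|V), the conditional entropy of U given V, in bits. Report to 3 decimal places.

0.974 bits

Marginals: p(U) = (0.4100, 0.5900), p(V) = (0.6400, 0.3400, 0.0200).
H(U|V) = Σ p(V) · H(U|V=·).
  V=0: p=0.6400, H(U|V=0) = 0.9652
  V=1: p=0.3400, H(U|V=1) = 0.9900
  V=2: p=0.0200, H(U|V=2) = 1.0000
Weighted sum = 0.974 bits.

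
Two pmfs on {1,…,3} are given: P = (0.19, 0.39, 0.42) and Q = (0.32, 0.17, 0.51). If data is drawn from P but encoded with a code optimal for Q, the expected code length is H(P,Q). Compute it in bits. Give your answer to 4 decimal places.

1.7173 bits

H(P,Q) = −Σ p·log₂ q.
  −0.19·log₂(0.32) = 0.31233
  −0.39·log₂(0.17) = 0.99699
  −0.42·log₂(0.51) = 0.40800
H(P,Q) = 1.7173 bits.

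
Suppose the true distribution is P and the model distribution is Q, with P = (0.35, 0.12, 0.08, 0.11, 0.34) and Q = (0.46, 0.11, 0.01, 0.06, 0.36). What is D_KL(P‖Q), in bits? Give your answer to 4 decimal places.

D(P‖Q) = Σ p·log₂(p/q).
  0.35·log₂(0.35/0.46) = -0.13800
  0.12·log₂(0.12/0.11) = 0.01506
  0.08·log₂(0.08/0.01) = 0.24000
  0.11·log₂(0.11/0.06) = 0.09619
  0.34·log₂(0.34/0.36) = -0.02804
D(P‖Q) = 0.1852 bits.

0.1852 bits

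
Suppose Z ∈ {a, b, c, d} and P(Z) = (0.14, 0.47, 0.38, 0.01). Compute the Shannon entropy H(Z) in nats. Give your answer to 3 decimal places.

H(Z) = −Σ p·ln p.
  −(0.14)·ln(0.14) = 0.2753
  −(0.47)·ln(0.47) = 0.3549
  −(0.38)·ln(0.38) = 0.3677
  −(0.01)·ln(0.01) = 0.0461
Sum: 0.2753 + 0.3549 + 0.3677 + 0.0461 = 1.044 nats.

1.044 nats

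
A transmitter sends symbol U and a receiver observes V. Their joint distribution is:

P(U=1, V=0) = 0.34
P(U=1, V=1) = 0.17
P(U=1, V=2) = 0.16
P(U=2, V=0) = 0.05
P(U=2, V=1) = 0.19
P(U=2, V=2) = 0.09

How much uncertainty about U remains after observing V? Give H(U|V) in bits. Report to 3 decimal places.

0.810 bits

Chain rule: H(U|V) = H(U,V) − H(V).
Marginals: p(U) = (0.6700, 0.3300), p(V) = (0.3900, 0.3600, 0.2500).
H(U,V) = 2.3708 bits; H(V) = 1.5604 bits.
H(U|V) = 2.3708 − 1.5604 = 0.810 bits.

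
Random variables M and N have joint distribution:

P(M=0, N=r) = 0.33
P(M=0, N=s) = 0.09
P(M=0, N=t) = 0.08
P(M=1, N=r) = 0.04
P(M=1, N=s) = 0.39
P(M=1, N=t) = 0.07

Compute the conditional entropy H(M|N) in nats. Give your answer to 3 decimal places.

0.462 nats

Chain rule: H(M|N) = H(M,N) − H(N).
Marginals: p(M) = (0.5000, 0.5000), p(N) = (0.3700, 0.4800, 0.1500).
H(M,N) = 1.4668 nats; H(N) = 1.0047 nats.
H(M|N) = 1.4668 − 1.0047 = 0.462 nats.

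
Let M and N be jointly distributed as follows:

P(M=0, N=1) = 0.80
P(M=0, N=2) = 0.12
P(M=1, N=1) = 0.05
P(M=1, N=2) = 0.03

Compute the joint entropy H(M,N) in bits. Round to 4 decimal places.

H(M,N) = −Σ p(x,y)·log₂ p(x,y) over all 4 cells.
  cell (0,1): −0.80·log₂0.80 = 0.25754
  cell (0,2): −0.12·log₂0.12 = 0.36707
  cell (1,1): −0.05·log₂0.05 = 0.21610
  cell (1,2): −0.03·log₂0.03 = 0.15177
Sum = 0.9925 bits.

0.9925 bits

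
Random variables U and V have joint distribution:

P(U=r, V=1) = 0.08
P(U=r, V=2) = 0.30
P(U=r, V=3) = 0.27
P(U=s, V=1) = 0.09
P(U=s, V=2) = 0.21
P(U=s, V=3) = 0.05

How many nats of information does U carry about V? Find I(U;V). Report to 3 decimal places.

0.046 nats

Marginals: p(U) = (0.6500, 0.3500), p(V) = (0.1700, 0.5100, 0.3200).
I(U;V) = H(U) + H(V) − H(U,V).
H(U) = 0.6474, H(V) = 1.0093, H(U,V) = 1.6110.
I(U;V) = 0.6474 + 1.0093 − 1.6110 = 0.046 nats.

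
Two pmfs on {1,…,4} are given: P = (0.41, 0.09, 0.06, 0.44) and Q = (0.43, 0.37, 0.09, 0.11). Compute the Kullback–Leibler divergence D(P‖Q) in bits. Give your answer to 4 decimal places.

0.6332 bits

D(P‖Q) = Σ p·log₂(p/q).
  0.41·log₂(0.41/0.43) = -0.02817
  0.09·log₂(0.09/0.37) = -0.18356
  0.06·log₂(0.06/0.09) = -0.03510
  0.44·log₂(0.44/0.11) = 0.88000
D(P‖Q) = 0.6332 bits.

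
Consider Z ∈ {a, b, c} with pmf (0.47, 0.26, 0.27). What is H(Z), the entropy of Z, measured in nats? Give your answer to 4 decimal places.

1.0586 nats

H(Z) = −Σ p·ln p.
  −(0.47)·ln(0.47) = 0.35486
  −(0.26)·ln(0.26) = 0.35024
  −(0.27)·ln(0.27) = 0.35352
Sum: 0.35486 + 0.35024 + 0.35352 = 1.0586 nats.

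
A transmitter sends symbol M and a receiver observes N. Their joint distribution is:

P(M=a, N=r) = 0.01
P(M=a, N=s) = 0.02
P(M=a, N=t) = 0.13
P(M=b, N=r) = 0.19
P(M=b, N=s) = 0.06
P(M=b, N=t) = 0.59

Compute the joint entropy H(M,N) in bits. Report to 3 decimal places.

1.710 bits

H(M,N) = −Σ p(x,y)·log₂ p(x,y) over all 6 cells.
  cell (a,r): −0.01·log₂0.01 = 0.0664
  cell (a,s): −0.02·log₂0.02 = 0.1129
  cell (a,t): −0.13·log₂0.13 = 0.3826
  cell (b,r): −0.19·log₂0.19 = 0.4552
  cell (b,s): −0.06·log₂0.06 = 0.2435
  cell (b,t): −0.59·log₂0.59 = 0.4491
Sum = 1.710 bits.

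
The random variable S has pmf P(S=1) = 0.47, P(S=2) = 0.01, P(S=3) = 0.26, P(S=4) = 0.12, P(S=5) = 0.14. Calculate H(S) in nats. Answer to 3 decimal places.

H(S) = −Σ p·ln p.
  −(0.47)·ln(0.47) = 0.3549
  −(0.01)·ln(0.01) = 0.0461
  −(0.26)·ln(0.26) = 0.3502
  −(0.12)·ln(0.12) = 0.2544
  −(0.14)·ln(0.14) = 0.2753
Sum: 0.3549 + 0.0461 + 0.3502 + 0.2544 + 0.2753 = 1.281 nats.

1.281 nats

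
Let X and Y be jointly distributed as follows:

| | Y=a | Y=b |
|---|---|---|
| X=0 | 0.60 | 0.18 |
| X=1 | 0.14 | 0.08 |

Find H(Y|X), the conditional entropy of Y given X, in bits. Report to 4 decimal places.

Marginals: p(X) = (0.7800, 0.2200), p(Y) = (0.7400, 0.2600).
H(Y|X) = Σ p(X) · H(Y|X=·).
  X=0: p=0.7800, H(Y|X=0) = 0.7793
  X=1: p=0.2200, H(Y|X=1) = 0.9457
Weighted sum = 0.8159 bits.

0.8159 bits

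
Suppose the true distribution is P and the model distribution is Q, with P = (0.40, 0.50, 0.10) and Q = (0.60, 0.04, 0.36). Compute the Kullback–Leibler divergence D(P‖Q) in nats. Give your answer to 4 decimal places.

D(P‖Q) = Σ p·ln(p/q).
  0.40·ln(0.40/0.60) = -0.16219
  0.50·ln(0.50/0.04) = 1.26286
  0.10·ln(0.10/0.36) = -0.12809
D(P‖Q) = 0.9726 nats.

0.9726 nats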